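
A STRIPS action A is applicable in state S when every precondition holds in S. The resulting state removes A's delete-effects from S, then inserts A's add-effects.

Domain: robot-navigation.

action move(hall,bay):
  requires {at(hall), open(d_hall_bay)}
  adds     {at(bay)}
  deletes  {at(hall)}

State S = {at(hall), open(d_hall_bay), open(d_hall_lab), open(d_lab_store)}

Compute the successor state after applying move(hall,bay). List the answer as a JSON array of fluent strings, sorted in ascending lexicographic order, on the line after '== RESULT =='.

Progress:
  pre ⊆ S: {at(hall), open(d_hall_bay)} ⊆ S  — applicable
  S \ del = {open(d_hall_bay), open(d_hall_lab), open(d_lab_store)}
  ∪ add   = {at(bay), open(d_hall_bay), open(d_hall_lab), open(d_lab_store)}

== RESULT ==
["at(bay)", "open(d_hall_bay)", "open(d_hall_lab)", "open(d_lab_store)"]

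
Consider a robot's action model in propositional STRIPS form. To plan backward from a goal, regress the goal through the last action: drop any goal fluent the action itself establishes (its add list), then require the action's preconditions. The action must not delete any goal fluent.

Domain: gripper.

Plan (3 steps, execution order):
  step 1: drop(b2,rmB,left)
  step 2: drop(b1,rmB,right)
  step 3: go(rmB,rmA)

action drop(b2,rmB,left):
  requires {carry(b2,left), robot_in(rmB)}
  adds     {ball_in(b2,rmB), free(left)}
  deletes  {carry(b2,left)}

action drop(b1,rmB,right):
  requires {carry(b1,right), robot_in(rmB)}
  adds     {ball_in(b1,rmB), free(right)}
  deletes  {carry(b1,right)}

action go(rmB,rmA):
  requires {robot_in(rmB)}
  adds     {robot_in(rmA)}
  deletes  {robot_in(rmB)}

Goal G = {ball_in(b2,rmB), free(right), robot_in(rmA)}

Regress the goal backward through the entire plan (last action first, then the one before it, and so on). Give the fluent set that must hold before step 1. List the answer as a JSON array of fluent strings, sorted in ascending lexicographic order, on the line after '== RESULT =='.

Regress step by step:
  through step 3 (go(rmB,rmA)): drop {robot_in(rmA)}, keep {ball_in(b2,rmB), free(right)}, require {robot_in(rmB)}
    → {ball_in(b2,rmB), free(right), robot_in(rmB)}
  through step 2 (drop(b1,rmB,right)): drop {free(right)}, keep {ball_in(b2,rmB), robot_in(rmB)}, require {carry(b1,right), robot_in(rmB)}
    → {ball_in(b2,rmB), carry(b1,right), robot_in(rmB)}
  through step 1 (drop(b2,rmB,left)): drop {ball_in(b2,rmB)}, keep {carry(b1,right), robot_in(rmB)}, require {carry(b2,left), robot_in(rmB)}
    → {carry(b1,right), carry(b2,left), robot_in(rmB)}

== RESULT ==
["carry(b1,right)", "carry(b2,left)", "robot_in(rmB)"]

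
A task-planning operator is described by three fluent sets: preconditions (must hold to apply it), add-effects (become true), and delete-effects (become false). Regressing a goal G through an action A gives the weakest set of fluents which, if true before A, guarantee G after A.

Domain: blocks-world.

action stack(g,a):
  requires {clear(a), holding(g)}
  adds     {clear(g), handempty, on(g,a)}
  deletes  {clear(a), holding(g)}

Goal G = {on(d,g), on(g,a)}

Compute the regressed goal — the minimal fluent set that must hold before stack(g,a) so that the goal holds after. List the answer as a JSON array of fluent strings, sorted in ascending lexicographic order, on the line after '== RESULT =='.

Compute (G \ add) ∪ pre:
  G ∩ del = {}  (empty — regression defined)
  G \ add = {on(d,g), on(g,a)} \ {clear(g), handempty, on(g,a)} = {on(d,g)}
  ∪ pre   = {on(d,g)} ∪ {clear(a), holding(g)}
          = {clear(a), holding(g), on(d,g)}

== RESULT ==
["clear(a)", "holding(g)", "on(d,g)"]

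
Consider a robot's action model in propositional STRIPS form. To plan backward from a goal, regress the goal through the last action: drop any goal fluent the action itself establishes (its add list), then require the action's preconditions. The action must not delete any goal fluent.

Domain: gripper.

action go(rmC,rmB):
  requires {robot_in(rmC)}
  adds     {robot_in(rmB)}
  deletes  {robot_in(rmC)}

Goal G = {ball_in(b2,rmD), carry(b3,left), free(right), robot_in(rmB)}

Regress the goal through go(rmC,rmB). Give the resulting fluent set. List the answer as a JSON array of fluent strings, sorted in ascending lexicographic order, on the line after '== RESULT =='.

Compute (G \ add) ∪ pre:
  G ∩ del = {}  (empty — regression defined)
  G \ add = {ball_in(b2,rmD), carry(b3,left), free(right), robot_in(rmB)} \ {robot_in(rmB)} = {ball_in(b2,rmD), carry(b3,left), free(right)}
  ∪ pre   = {ball_in(b2,rmD), carry(b3,left), free(right)} ∪ {robot_in(rmC)}
          = {ball_in(b2,rmD), carry(b3,left), free(right), robot_in(rmC)}

== RESULT ==
["ball_in(b2,rmD)", "carry(b3,left)", "free(right)", "robot_in(rmC)"]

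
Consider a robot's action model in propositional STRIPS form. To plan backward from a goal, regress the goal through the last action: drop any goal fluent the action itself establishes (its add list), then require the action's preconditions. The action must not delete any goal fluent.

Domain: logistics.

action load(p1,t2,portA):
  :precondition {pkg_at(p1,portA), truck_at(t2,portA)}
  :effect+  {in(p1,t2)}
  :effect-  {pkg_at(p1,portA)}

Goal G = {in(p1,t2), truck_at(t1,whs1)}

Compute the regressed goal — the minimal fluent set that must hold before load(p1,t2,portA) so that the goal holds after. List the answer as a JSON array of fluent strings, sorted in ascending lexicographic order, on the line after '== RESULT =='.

Compute (G \ add) ∪ pre:
  G ∩ del = {}  (empty — regression defined)
  G \ add = {in(p1,t2), truck_at(t1,whs1)} \ {in(p1,t2)} = {truck_at(t1,whs1)}
  ∪ pre   = {truck_at(t1,whs1)} ∪ {pkg_at(p1,portA), truck_at(t2,portA)}
          = {pkg_at(p1,portA), truck_at(t1,whs1), truck_at(t2,portA)}

== RESULT ==
["pkg_at(p1,portA)", "truck_at(t1,whs1)", "truck_at(t2,portA)"]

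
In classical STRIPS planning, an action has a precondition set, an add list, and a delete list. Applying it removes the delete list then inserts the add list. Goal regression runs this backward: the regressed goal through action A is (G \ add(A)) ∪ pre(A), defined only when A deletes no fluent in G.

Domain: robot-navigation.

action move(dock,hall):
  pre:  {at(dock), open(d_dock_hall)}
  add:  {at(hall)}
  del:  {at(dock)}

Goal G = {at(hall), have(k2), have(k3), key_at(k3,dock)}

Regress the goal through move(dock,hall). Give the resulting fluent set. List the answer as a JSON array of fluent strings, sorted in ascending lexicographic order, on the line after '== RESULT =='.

Compute (G \ add) ∪ pre:
  G ∩ del = {}  (empty — regression defined)
  G \ add = {at(hall), have(k2), have(k3), key_at(k3,dock)} \ {at(hall)} = {have(k2), have(k3), key_at(k3,dock)}
  ∪ pre   = {have(k2), have(k3), key_at(k3,dock)} ∪ {at(dock), open(d_dock_hall)}
          = {at(dock), have(k2), have(k3), key_at(k3,dock), open(d_dock_hall)}

== RESULT ==
["at(dock)", "have(k2)", "have(k3)", "key_at(k3,dock)", "open(d_dock_hall)"]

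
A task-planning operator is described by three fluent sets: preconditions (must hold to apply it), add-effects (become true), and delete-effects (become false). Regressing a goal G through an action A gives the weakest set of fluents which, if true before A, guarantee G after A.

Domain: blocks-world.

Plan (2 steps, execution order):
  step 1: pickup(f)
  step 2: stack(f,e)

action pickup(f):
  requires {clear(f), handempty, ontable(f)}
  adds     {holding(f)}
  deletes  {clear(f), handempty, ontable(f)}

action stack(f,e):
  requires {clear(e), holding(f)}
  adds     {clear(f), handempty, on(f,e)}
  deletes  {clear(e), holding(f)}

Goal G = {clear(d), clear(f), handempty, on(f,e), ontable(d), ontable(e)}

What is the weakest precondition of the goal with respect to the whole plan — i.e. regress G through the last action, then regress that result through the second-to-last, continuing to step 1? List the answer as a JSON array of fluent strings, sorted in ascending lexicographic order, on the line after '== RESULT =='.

Regress step by step:
  through step 2 (stack(f,e)): drop {clear(f), handempty, on(f,e)}, keep {clear(d), ontable(d), ontable(e)}, require {clear(e), holding(f)}
    → {clear(d), clear(e), holding(f), ontable(d), ontable(e)}
  through step 1 (pickup(f)): drop {holding(f)}, keep {clear(d), clear(e), ontable(d), ontable(e)}, require {clear(f), handempty, ontable(f)}
    → {clear(d), clear(e), clear(f), handempty, ontable(d), ontable(e), ontable(f)}

== RESULT ==
["clear(d)", "clear(e)", "clear(f)", "handempty", "ontable(d)", "ontable(e)", "ontable(f)"]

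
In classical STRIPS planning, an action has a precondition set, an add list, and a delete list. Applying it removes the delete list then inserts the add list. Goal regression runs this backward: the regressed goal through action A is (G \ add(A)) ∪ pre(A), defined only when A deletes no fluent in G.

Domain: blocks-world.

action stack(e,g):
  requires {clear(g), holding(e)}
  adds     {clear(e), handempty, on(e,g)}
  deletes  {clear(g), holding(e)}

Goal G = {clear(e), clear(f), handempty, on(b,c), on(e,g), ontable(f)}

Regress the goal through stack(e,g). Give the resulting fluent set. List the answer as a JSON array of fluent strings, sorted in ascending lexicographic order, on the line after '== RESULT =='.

Regress:
  G ∩ del = {}  (empty — regression defined)
  G \ add = {clear(e), clear(f), handempty, on(b,c), on(e,g), ontable(f)} \ {clear(e), handempty, on(e,g)} = {clear(f), on(b,c), ontable(f)}
  ∪ pre   = {clear(f), on(b,c), ontable(f)} ∪ {clear(g), holding(e)}
          = {clear(f), clear(g), holding(e), on(b,c), ontable(f)}

== RESULT ==
["clear(f)", "clear(g)", "holding(e)", "on(b,c)", "ontable(f)"]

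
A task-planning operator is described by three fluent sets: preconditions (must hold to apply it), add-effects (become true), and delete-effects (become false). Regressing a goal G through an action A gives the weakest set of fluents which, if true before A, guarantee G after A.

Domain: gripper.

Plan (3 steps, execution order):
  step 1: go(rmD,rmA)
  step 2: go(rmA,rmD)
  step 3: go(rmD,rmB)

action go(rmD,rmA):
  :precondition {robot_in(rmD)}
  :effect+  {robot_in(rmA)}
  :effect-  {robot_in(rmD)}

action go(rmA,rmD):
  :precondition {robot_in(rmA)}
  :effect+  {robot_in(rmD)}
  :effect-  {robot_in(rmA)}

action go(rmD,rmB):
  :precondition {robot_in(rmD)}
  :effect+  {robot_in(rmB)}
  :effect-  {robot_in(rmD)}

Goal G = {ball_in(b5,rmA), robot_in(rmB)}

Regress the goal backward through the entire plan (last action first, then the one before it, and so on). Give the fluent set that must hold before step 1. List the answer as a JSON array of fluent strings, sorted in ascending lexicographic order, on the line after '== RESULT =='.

Regress step by step:
  through step 3 (go(rmD,rmB)): drop {robot_in(rmB)}, keep {ball_in(b5,rmA)}, require {robot_in(rmD)}
    → {ball_in(b5,rmA), robot_in(rmD)}
  through step 2 (go(rmA,rmD)): drop {robot_in(rmD)}, keep {ball_in(b5,rmA)}, require {robot_in(rmA)}
    → {ball_in(b5,rmA), robot_in(rmA)}
  through step 1 (go(rmD,rmA)): drop {robot_in(rmA)}, keep {ball_in(b5,rmA)}, require {robot_in(rmD)}
    → {ball_in(b5,rmA), robot_in(rmD)}

== RESULT ==
["ball_in(b5,rmA)", "robot_in(rmD)"]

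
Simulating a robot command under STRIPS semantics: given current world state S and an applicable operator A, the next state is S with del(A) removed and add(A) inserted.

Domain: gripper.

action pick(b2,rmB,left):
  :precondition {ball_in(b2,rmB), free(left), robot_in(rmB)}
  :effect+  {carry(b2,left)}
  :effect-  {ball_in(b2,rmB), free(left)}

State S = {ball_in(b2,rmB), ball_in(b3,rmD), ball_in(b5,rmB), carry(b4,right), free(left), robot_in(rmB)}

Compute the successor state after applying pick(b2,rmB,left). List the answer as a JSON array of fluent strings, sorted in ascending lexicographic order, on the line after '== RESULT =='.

Progress:
  pre ⊆ S: {ball_in(b2,rmB), free(left), robot_in(rmB)} ⊆ S  — applicable
  S \ del = {ball_in(b3,rmD), ball_in(b5,rmB), carry(b4,right), robot_in(rmB)}
  ∪ add   = {ball_in(b3,rmD), ball_in(b5,rmB), carry(b2,left), carry(b4,right), robot_in(rmB)}

== RESULT ==
["ball_in(b3,rmD)", "ball_in(b5,rmB)", "carry(b2,left)", "carry(b4,right)", "robot_in(rmB)"]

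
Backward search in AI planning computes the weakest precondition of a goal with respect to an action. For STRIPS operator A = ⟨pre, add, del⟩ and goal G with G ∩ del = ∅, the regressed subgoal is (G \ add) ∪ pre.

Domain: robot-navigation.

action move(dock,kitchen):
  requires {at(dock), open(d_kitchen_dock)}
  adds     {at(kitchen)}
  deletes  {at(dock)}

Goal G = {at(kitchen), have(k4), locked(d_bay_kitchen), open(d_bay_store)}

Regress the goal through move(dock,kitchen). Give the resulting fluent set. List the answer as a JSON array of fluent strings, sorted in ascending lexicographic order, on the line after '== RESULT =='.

Compute (G \ add) ∪ pre:
  G ∩ del = {}  (empty — regression defined)
  G \ add = {at(kitchen), have(k4), locked(d_bay_kitchen), open(d_bay_store)} \ {at(kitchen)} = {have(k4), locked(d_bay_kitchen), open(d_bay_store)}
  ∪ pre   = {have(k4), locked(d_bay_kitchen), open(d_bay_store)} ∪ {at(dock), open(d_kitchen_dock)}
          = {at(dock), have(k4), locked(d_bay_kitchen), open(d_bay_store), open(d_kitchen_dock)}

== RESULT ==
["at(dock)", "have(k4)", "locked(d_bay_kitchen)", "open(d_bay_store)", "open(d_kitchen_dock)"]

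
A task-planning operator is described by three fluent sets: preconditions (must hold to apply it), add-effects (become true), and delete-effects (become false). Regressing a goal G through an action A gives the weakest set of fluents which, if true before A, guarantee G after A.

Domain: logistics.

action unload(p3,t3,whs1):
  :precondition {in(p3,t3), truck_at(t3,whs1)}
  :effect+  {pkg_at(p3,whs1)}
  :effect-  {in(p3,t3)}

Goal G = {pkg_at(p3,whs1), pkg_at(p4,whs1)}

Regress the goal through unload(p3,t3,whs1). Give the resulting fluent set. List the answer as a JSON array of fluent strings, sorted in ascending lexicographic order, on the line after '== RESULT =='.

Compute (G \ add) ∪ pre:
  G ∩ del = {}  (empty — regression defined)
  G \ add = {pkg_at(p3,whs1), pkg_at(p4,whs1)} \ {pkg_at(p3,whs1)} = {pkg_at(p4,whs1)}
  ∪ pre   = {pkg_at(p4,whs1)} ∪ {in(p3,t3), truck_at(t3,whs1)}
          = {in(p3,t3), pkg_at(p4,whs1), truck_at(t3,whs1)}

== RESULT ==
["in(p3,t3)", "pkg_at(p4,whs1)", "truck_at(t3,whs1)"]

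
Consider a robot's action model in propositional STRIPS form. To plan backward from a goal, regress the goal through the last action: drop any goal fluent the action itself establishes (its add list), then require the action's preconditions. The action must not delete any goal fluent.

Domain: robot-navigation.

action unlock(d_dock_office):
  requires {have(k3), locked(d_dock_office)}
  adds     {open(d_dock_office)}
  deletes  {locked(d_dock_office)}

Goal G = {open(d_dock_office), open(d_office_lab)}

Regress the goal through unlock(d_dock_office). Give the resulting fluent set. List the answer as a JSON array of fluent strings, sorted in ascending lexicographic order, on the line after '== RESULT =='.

Compute (G \ add) ∪ pre:
  G ∩ del = {}  (empty — regression defined)
  G \ add = {open(d_dock_office), open(d_office_lab)} \ {open(d_dock_office)} = {open(d_office_lab)}
  ∪ pre   = {open(d_office_lab)} ∪ {have(k3), locked(d_dock_office)}
          = {have(k3), locked(d_dock_office), open(d_office_lab)}

== RESULT ==
["have(k3)", "locked(d_dock_office)", "open(d_office_lab)"]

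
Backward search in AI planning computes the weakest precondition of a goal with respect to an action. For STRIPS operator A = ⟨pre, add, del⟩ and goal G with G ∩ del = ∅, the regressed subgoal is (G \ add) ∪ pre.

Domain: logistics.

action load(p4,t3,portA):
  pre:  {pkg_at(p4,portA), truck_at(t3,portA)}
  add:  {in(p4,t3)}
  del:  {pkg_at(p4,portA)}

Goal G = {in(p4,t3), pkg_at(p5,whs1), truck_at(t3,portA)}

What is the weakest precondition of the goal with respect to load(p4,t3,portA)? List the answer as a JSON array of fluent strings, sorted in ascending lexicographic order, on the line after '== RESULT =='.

Regress:
  G ∩ del = {}  (empty — regression defined)
  G \ add = {in(p4,t3), pkg_at(p5,whs1), truck_at(t3,portA)} \ {in(p4,t3)} = {pkg_at(p5,whs1), truck_at(t3,portA)}
  ∪ pre   = {pkg_at(p5,whs1), truck_at(t3,portA)} ∪ {pkg_at(p4,portA), truck_at(t3,portA)}
          = {pkg_at(p4,portA), pkg_at(p5,whs1), truck_at(t3,portA)}

== RESULT ==
["pkg_at(p4,portA)", "pkg_at(p5,whs1)", "truck_at(t3,portA)"]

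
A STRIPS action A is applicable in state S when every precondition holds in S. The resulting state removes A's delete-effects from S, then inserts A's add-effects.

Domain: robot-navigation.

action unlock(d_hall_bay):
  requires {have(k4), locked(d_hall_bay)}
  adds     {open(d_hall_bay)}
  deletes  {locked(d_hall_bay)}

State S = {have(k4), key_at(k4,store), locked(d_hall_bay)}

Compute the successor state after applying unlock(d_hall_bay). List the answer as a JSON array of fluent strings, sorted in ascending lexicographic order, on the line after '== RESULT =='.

Compute (S \ del) ∪ add:
  pre ⊆ S: {have(k4), locked(d_hall_bay)} ⊆ S  — applicable
  S \ del = {have(k4), key_at(k4,store)}
  ∪ add   = {have(k4), key_at(k4,store), open(d_hall_bay)}

== RESULT ==
["have(k4)", "key_at(k4,store)", "open(d_hall_bay)"]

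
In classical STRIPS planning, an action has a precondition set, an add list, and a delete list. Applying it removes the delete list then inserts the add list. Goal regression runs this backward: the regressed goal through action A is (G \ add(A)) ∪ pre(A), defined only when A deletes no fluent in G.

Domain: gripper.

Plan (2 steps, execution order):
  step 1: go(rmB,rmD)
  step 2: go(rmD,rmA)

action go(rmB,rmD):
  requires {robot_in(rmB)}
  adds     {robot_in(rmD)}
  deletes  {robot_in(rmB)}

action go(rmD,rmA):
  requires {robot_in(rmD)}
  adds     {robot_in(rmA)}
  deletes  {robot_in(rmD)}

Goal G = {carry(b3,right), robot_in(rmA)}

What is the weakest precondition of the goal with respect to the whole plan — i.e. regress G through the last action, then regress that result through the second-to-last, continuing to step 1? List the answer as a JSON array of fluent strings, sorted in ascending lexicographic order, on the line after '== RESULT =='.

Work backward from the goal:
  through step 2 (go(rmD,rmA)): drop {robot_in(rmA)}, keep {carry(b3,right)}, require {robot_in(rmD)}
    → {carry(b3,right), robot_in(rmD)}
  through step 1 (go(rmB,rmD)): drop {robot_in(rmD)}, keep {carry(b3,right)}, require {robot_in(rmB)}
    → {carry(b3,right), robot_in(rmB)}

== RESULT ==
["carry(b3,right)", "robot_in(rmB)"]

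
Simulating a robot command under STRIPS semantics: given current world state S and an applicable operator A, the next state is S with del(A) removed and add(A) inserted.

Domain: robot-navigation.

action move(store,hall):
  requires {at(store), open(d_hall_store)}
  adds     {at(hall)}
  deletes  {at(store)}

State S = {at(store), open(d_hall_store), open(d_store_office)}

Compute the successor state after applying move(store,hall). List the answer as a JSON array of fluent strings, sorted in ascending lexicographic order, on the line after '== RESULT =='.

Progress:
  pre ⊆ S: {at(store), open(d_hall_store)} ⊆ S  — applicable
  S \ del = {open(d_hall_store), open(d_store_office)}
  ∪ add   = {at(hall), open(d_hall_store), open(d_store_office)}

== RESULT ==
["at(hall)", "open(d_hall_store)", "open(d_store_office)"]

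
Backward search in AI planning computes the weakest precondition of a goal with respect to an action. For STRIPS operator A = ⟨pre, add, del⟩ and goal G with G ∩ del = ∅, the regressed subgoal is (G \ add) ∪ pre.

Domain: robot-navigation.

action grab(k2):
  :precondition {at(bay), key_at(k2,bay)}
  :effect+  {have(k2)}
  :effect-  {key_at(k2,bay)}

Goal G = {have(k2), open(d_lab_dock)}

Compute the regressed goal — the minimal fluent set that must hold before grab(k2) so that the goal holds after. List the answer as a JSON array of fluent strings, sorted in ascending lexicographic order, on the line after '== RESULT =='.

Compute (G \ add) ∪ pre:
  G ∩ del = {}  (empty — regression defined)
  G \ add = {have(k2), open(d_lab_dock)} \ {have(k2)} = {open(d_lab_dock)}
  ∪ pre   = {open(d_lab_dock)} ∪ {at(bay), key_at(k2,bay)}
          = {at(bay), key_at(k2,bay), open(d_lab_dock)}

== RESULT ==
["at(bay)", "key_at(k2,bay)", "open(d_lab_dock)"]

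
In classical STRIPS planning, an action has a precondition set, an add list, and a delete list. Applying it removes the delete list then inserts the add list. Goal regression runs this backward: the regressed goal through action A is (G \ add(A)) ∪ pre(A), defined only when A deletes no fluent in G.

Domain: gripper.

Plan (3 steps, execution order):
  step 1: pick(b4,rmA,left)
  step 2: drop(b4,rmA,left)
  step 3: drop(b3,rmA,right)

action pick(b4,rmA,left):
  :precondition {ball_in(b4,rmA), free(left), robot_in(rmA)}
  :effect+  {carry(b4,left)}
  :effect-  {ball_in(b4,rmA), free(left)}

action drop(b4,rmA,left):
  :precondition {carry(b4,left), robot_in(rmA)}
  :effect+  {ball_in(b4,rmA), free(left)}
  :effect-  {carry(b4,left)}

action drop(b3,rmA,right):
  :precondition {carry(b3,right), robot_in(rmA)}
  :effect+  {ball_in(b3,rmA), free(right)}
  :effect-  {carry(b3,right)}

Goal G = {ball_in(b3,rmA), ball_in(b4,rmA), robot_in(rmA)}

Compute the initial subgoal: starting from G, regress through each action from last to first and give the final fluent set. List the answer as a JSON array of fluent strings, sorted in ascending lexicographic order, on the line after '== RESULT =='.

Regress step by step:
  through step 3 (drop(b3,rmA,right)): drop {ball_in(b3,rmA)}, keep {ball_in(b4,rmA), robot_in(rmA)}, require {carry(b3,right), robot_in(rmA)}
    → {ball_in(b4,rmA), carry(b3,right), robot_in(rmA)}
  through step 2 (drop(b4,rmA,left)): drop {ball_in(b4,rmA)}, keep {carry(b3,right), robot_in(rmA)}, require {carry(b4,left), robot_in(rmA)}
    → {carry(b3,right), carry(b4,left), robot_in(rmA)}
  through step 1 (pick(b4,rmA,left)): drop {carry(b4,left)}, keep {carry(b3,right), robot_in(rmA)}, require {ball_in(b4,rmA), free(left), robot_in(rmA)}
    → {ball_in(b4,rmA), carry(b3,right), free(left), robot_in(rmA)}

== RESULT ==
["ball_in(b4,rmA)", "carry(b3,right)", "free(left)", "robot_in(rmA)"]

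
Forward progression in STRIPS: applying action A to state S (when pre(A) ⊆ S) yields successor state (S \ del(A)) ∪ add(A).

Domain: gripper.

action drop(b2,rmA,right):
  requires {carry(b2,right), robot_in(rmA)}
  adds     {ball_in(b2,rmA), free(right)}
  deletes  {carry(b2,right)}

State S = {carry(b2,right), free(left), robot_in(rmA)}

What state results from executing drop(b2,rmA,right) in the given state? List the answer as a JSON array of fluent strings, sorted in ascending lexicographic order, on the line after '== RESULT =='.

Compute (S \ del) ∪ add:
  pre ⊆ S: {carry(b2,right), robot_in(rmA)} ⊆ S  — applicable
  S \ del = {free(left), robot_in(rmA)}
  ∪ add   = {ball_in(b2,rmA), free(left), free(right), robot_in(rmA)}

== RESULT ==
["ball_in(b2,rmA)", "free(left)", "free(right)", "robot_in(rmA)"]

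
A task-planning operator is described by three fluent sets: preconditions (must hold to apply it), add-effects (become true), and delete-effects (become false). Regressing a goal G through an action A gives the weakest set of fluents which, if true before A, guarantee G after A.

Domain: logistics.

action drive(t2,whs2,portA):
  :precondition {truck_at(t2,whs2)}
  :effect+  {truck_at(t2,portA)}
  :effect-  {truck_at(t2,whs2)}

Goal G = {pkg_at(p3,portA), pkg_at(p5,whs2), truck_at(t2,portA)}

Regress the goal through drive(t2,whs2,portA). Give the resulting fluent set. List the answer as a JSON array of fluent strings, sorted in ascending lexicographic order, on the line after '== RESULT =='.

Compute (G \ add) ∪ pre:
  G ∩ del = {}  (empty — regression defined)
  G \ add = {pkg_at(p3,portA), pkg_at(p5,whs2), truck_at(t2,portA)} \ {truck_at(t2,portA)} = {pkg_at(p3,portA), pkg_at(p5,whs2)}
  ∪ pre   = {pkg_at(p3,portA), pkg_at(p5,whs2)} ∪ {truck_at(t2,whs2)}
          = {pkg_at(p3,portA), pkg_at(p5,whs2), truck_at(t2,whs2)}

== RESULT ==
["pkg_at(p3,portA)", "pkg_at(p5,whs2)", "truck_at(t2,whs2)"]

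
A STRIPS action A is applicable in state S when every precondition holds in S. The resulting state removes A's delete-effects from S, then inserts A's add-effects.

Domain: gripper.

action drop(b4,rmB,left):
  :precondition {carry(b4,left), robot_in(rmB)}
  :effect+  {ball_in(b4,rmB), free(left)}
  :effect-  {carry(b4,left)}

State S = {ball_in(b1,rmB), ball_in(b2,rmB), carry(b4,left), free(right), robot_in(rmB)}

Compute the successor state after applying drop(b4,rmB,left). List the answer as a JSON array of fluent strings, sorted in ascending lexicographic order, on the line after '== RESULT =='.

Progress:
  pre ⊆ S: {carry(b4,left), robot_in(rmB)} ⊆ S  — applicable
  S \ del = {ball_in(b1,rmB), ball_in(b2,rmB), free(right), robot_in(rmB)}
  ∪ add   = {ball_in(b1,rmB), ball_in(b2,rmB), ball_in(b4,rmB), free(left), free(right), robot_in(rmB)}

== RESULT ==
["ball_in(b1,rmB)", "ball_in(b2,rmB)", "ball_in(b4,rmB)", "free(left)", "free(right)", "robot_in(rmB)"]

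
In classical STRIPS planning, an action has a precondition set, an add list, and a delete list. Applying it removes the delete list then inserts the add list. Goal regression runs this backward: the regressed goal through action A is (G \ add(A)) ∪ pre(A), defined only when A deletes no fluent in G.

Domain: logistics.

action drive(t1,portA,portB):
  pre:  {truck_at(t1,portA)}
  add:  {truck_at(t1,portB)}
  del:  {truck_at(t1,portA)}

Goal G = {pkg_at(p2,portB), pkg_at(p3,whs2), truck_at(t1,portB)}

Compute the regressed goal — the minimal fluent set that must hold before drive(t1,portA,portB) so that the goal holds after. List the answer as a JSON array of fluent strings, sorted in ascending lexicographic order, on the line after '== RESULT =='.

Regress:
  G ∩ del = {}  (empty — regression defined)
  G \ add = {pkg_at(p2,portB), pkg_at(p3,whs2), truck_at(t1,portB)} \ {truck_at(t1,portB)} = {pkg_at(p2,portB), pkg_at(p3,whs2)}
  ∪ pre   = {pkg_at(p2,portB), pkg_at(p3,whs2)} ∪ {truck_at(t1,portA)}
          = {pkg_at(p2,portB), pkg_at(p3,whs2), truck_at(t1,portA)}

== RESULT ==
["pkg_at(p2,portB)", "pkg_at(p3,whs2)", "truck_at(t1,portA)"]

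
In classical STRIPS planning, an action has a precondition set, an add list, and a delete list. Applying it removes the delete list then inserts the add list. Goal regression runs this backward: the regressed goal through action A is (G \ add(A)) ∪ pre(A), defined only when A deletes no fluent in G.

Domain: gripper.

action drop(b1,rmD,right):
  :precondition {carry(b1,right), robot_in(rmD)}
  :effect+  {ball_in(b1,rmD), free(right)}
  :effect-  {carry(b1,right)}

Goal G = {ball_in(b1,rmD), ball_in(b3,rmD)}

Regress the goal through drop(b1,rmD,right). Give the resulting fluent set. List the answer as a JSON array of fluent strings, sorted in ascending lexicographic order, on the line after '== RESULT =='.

Regress:
  G ∩ del = {}  (empty — regression defined)
  G \ add = {ball_in(b1,rmD), ball_in(b3,rmD)} \ {ball_in(b1,rmD), free(right)} = {ball_in(b3,rmD)}
  ∪ pre   = {ball_in(b3,rmD)} ∪ {carry(b1,right), robot_in(rmD)}
          = {ball_in(b3,rmD), carry(b1,right), robot_in(rmD)}

== RESULT ==
["ball_in(b3,rmD)", "carry(b1,right)", "robot_in(rmD)"]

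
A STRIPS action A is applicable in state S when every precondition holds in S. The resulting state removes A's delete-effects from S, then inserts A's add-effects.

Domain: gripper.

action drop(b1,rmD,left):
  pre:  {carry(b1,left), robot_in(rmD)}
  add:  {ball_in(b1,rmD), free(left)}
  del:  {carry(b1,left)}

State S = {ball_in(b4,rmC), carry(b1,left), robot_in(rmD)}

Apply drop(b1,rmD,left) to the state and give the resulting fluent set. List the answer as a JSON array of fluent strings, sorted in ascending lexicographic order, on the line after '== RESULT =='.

Progress:
  pre ⊆ S: {carry(b1,left), robot_in(rmD)} ⊆ S  — applicable
  S \ del = {ball_in(b4,rmC), robot_in(rmD)}
  ∪ add   = {ball_in(b1,rmD), ball_in(b4,rmC), free(left), robot_in(rmD)}

== RESULT ==
["ball_in(b1,rmD)", "ball_in(b4,rmC)", "free(left)", "robot_in(rmD)"]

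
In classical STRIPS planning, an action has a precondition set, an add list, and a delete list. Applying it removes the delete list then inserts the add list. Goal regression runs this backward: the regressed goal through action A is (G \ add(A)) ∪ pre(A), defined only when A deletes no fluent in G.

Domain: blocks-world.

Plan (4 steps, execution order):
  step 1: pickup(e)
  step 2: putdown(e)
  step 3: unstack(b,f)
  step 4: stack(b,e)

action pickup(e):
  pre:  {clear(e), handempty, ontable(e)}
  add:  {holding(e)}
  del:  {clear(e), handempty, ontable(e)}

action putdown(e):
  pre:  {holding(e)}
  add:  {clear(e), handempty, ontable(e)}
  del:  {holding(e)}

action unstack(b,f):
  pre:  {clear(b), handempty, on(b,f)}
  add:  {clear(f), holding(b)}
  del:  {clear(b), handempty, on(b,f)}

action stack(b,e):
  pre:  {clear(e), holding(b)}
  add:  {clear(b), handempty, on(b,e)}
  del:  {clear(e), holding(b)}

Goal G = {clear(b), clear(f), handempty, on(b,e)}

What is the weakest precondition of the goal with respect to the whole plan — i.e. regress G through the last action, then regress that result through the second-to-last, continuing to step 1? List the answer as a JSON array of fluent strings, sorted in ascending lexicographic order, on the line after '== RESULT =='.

Work backward from the goal:
  through step 4 (stack(b,e)): drop {clear(b), handempty, on(b,e)}, keep {clear(f)}, require {clear(e), holding(b)}
    → {clear(e), clear(f), holding(b)}
  through step 3 (unstack(b,f)): drop {clear(f), holding(b)}, keep {clear(e)}, require {clear(b), handempty, on(b,f)}
    → {clear(b), clear(e), handempty, on(b,f)}
  through step 2 (putdown(e)): drop {clear(e), handempty}, keep {clear(b), on(b,f)}, require {holding(e)}
    → {clear(b), holding(e), on(b,f)}
  through step 1 (pickup(e)): drop {holding(e)}, keep {clear(b), on(b,f)}, require {clear(e), handempty, ontable(e)}
    → {clear(b), clear(e), handempty, on(b,f), ontable(e)}

== RESULT ==
["clear(b)", "clear(e)", "handempty", "on(b,f)", "ontable(e)"]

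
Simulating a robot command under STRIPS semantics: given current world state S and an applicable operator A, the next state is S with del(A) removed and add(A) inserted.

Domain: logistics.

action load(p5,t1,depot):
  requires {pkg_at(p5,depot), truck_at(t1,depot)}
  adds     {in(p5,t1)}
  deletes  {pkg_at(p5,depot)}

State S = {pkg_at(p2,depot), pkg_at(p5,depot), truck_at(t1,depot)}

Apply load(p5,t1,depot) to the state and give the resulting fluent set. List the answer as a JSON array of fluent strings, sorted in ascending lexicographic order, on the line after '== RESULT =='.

Progress:
  pre ⊆ S: {pkg_at(p5,depot), truck_at(t1,depot)} ⊆ S  — applicable
  S \ del = {pkg_at(p2,depot), truck_at(t1,depot)}
  ∪ add   = {in(p5,t1), pkg_at(p2,depot), truck_at(t1,depot)}

== RESULT ==
["in(p5,t1)", "pkg_at(p2,depot)", "truck_at(t1,depot)"]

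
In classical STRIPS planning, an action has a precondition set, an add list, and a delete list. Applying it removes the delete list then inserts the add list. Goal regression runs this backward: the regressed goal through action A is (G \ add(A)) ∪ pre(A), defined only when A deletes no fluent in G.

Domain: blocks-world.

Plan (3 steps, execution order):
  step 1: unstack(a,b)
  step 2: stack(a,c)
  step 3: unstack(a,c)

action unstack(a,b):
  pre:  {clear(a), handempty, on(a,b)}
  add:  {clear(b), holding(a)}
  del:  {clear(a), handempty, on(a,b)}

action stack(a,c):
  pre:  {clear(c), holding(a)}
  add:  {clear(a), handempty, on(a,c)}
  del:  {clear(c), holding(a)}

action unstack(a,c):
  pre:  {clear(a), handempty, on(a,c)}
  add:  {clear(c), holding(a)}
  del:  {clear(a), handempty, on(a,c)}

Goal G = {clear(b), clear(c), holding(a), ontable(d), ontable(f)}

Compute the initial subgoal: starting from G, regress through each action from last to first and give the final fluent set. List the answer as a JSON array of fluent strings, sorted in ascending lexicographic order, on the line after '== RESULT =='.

Work backward from the goal:
  through step 3 (unstack(a,c)): drop {clear(c), holding(a)}, keep {clear(b), ontable(d), ontable(f)}, require {clear(a), handempty, on(a,c)}
    → {clear(a), clear(b), handempty, on(a,c), ontable(d), ontable(f)}
  through step 2 (stack(a,c)): drop {clear(a), handempty, on(a,c)}, keep {clear(b), ontable(d), ontable(f)}, require {clear(c), holding(a)}
    → {clear(b), clear(c), holding(a), ontable(d), ontable(f)}
  through step 1 (unstack(a,b)): drop {clear(b), holding(a)}, keep {clear(c), ontable(d), ontable(f)}, require {clear(a), handempty, on(a,b)}
    → {clear(a), clear(c), handempty, on(a,b), ontable(d), ontable(f)}

== RESULT ==
["clear(a)", "clear(c)", "handempty", "on(a,b)", "ontable(d)", "ontable(f)"]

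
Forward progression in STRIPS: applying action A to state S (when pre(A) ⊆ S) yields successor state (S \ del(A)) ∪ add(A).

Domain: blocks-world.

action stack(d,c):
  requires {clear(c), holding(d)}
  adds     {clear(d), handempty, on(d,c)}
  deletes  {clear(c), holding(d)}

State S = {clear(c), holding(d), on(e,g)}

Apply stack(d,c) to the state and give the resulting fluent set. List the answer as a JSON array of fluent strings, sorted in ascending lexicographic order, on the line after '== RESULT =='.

Progress:
  pre ⊆ S: {clear(c), holding(d)} ⊆ S  — applicable
  S \ del = {on(e,g)}
  ∪ add   = {clear(d), handempty, on(d,c), on(e,g)}

== RESULT ==
["clear(d)", "handempty", "on(d,c)", "on(e,g)"]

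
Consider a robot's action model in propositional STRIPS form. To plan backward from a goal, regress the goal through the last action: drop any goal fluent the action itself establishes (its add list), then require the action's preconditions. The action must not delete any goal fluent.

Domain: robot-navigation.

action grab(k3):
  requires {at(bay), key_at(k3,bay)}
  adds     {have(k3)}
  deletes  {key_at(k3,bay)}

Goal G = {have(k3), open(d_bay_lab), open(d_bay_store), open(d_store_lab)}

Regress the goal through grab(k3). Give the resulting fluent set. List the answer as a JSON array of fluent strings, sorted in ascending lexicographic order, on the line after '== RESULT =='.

Regress:
  G ∩ del = {}  (empty — regression defined)
  G \ add = {have(k3), open(d_bay_lab), open(d_bay_store), open(d_store_lab)} \ {have(k3)} = {open(d_bay_lab), open(d_bay_store), open(d_store_lab)}
  ∪ pre   = {open(d_bay_lab), open(d_bay_store), open(d_store_lab)} ∪ {at(bay), key_at(k3,bay)}
          = {at(bay), key_at(k3,bay), open(d_bay_lab), open(d_bay_store), open(d_store_lab)}

== RESULT ==
["at(bay)", "key_at(k3,bay)", "open(d_bay_lab)", "open(d_bay_store)", "open(d_store_lab)"]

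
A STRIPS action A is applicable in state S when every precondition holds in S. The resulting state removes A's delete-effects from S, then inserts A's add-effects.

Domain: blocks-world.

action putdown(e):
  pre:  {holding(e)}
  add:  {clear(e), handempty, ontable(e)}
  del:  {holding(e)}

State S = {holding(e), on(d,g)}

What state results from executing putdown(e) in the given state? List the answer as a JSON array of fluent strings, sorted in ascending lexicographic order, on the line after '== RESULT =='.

Compute (S \ del) ∪ add:
  pre ⊆ S: {holding(e)} ⊆ S  — applicable
  S \ del = {on(d,g)}
  ∪ add   = {clear(e), handempty, on(d,g), ontable(e)}

== RESULT ==
["clear(e)", "handempty", "on(d,g)", "ontable(e)"]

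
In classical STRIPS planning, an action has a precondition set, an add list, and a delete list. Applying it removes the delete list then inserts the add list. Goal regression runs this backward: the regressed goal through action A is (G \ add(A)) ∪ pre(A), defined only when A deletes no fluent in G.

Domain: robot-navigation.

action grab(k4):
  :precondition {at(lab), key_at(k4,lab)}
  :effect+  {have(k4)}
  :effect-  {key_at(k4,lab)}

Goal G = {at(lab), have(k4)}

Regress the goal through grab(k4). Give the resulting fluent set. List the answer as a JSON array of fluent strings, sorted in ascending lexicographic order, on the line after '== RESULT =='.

Compute (G \ add) ∪ pre:
  G ∩ del = {}  (empty — regression defined)
  G \ add = {at(lab), have(k4)} \ {have(k4)} = {at(lab)}
  ∪ pre   = {at(lab)} ∪ {at(lab), key_at(k4,lab)}
          = {at(lab), key_at(k4,lab)}

== RESULT ==
["at(lab)", "key_at(k4,lab)"]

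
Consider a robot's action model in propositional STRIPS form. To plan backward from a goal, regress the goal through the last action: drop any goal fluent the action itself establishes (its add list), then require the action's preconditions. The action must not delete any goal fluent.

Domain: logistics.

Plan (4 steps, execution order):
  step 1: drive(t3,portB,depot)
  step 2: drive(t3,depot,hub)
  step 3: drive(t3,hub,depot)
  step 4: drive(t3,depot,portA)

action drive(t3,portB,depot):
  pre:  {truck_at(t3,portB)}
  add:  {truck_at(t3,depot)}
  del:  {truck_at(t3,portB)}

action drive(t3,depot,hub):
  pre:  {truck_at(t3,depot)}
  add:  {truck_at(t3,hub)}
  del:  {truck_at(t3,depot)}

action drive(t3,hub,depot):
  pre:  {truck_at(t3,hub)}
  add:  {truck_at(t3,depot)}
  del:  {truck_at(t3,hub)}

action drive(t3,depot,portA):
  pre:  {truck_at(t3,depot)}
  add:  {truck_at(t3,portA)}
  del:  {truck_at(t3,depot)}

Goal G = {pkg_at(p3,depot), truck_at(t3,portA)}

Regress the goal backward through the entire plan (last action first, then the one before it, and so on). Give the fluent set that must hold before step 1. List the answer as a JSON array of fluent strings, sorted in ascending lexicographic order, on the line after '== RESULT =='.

Regress step by step:
  through step 4 (drive(t3,depot,portA)): drop {truck_at(t3,portA)}, keep {pkg_at(p3,depot)}, require {truck_at(t3,depot)}
    → {pkg_at(p3,depot), truck_at(t3,depot)}
  through step 3 (drive(t3,hub,depot)): drop {truck_at(t3,depot)}, keep {pkg_at(p3,depot)}, require {truck_at(t3,hub)}
    → {pkg_at(p3,depot), truck_at(t3,hub)}
  through step 2 (drive(t3,depot,hub)): drop {truck_at(t3,hub)}, keep {pkg_at(p3,depot)}, require {truck_at(t3,depot)}
    → {pkg_at(p3,depot), truck_at(t3,depot)}
  through step 1 (drive(t3,portB,depot)): drop {truck_at(t3,depot)}, keep {pkg_at(p3,depot)}, require {truck_at(t3,portB)}
    → {pkg_at(p3,depot), truck_at(t3,portB)}

== RESULT ==
["pkg_at(p3,depot)", "truck_at(t3,portB)"]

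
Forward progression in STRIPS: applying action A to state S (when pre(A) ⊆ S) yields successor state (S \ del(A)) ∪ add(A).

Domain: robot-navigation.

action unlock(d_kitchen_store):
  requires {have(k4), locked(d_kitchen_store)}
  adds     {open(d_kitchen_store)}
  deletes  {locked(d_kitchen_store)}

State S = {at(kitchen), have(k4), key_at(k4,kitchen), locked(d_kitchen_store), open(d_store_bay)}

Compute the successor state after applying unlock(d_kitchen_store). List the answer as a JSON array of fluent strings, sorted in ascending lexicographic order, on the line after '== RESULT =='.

Compute (S \ del) ∪ add:
  pre ⊆ S: {have(k4), locked(d_kitchen_store)} ⊆ S  — applicable
  S \ del = {at(kitchen), have(k4), key_at(k4,kitchen), open(d_store_bay)}
  ∪ add   = {at(kitchen), have(k4), key_at(k4,kitchen), open(d_kitchen_store), open(d_store_bay)}

== RESULT ==
["at(kitchen)", "have(k4)", "key_at(k4,kitchen)", "open(d_kitchen_store)", "open(d_store_bay)"]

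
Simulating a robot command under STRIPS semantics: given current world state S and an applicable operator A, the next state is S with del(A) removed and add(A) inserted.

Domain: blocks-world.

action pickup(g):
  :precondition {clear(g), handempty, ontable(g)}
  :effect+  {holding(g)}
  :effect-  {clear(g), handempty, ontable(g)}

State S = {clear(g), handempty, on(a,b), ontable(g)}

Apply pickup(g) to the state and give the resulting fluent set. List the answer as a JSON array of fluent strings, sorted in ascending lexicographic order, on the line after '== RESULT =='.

Compute (S \ del) ∪ add:
  pre ⊆ S: {clear(g), handempty, ontable(g)} ⊆ S  — applicable
  S \ del = {on(a,b)}
  ∪ add   = {holding(g), on(a,b)}

== RESULT ==
["holding(g)", "on(a,b)"]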